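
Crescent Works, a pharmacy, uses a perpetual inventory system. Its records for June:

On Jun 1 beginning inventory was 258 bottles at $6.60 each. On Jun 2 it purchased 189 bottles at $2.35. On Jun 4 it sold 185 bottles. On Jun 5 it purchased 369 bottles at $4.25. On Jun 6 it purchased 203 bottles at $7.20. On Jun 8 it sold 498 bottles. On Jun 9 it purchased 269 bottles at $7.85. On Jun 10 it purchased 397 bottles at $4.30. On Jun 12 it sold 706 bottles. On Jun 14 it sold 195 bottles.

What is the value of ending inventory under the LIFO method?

Ending inventory = $666.60

Jun 4, 185 sold [LIFO — newest first]: 185 @ $2.35 = $434.75
Jun 8, 498 sold [LIFO — newest first]: 203 @ $7.20 + 295 @ $4.25 = $2,715.35
Jun 12, 706 sold [LIFO — newest first]: 397 @ $4.30 + 269 @ $7.85 + 40 @ $4.25 = $3,988.75
Jun 14, 195 sold [LIFO — newest first]: 34 @ $4.25 + 4 @ $2.35 + 157 @ $6.60 = $1,190.10
Total COGS = $434.75 + $2,715.35 + $3,988.75 + $1,190.10 = $8,328.95
Ending inventory: 101 @ $6.60 = $666.60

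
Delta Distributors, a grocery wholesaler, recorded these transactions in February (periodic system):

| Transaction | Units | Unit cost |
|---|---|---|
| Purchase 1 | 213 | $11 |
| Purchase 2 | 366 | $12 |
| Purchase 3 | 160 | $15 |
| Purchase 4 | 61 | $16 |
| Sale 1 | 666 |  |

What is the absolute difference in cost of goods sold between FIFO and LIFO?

FIFO COGS: 213 @ $11 + 366 @ $12 + 87 @ $15 = $8,040
LIFO COGS: 61 @ $16 + 160 @ $15 + 366 @ $12 + 79 @ $11 = $8,637
Difference = |$8,040 − $8,637| = $597

$597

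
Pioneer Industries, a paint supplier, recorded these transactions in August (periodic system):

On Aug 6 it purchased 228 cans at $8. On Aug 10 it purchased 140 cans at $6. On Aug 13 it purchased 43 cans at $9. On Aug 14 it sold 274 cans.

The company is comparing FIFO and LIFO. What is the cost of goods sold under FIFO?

FIFO COGS: 228 @ $8 + 46 @ $6 = $2,100
LIFO COGS: 43 @ $9 + 140 @ $6 + 91 @ $8 = $1,955

COGS = $2,100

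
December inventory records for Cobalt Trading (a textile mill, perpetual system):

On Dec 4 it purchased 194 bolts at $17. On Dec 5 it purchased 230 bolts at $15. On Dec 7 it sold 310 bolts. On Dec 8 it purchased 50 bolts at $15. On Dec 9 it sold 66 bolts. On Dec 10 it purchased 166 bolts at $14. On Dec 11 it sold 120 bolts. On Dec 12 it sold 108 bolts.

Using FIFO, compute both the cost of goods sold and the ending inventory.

Dec 7, 310 sold [FIFO — oldest first]: 194 @ $17 + 116 @ $15 = $5,038
Dec 9, 66 sold [FIFO — oldest first]: 66 @ $15 = $990
Dec 11, 120 sold [FIFO — oldest first]: 48 @ $15 + 50 @ $15 + 22 @ $14 = $1,778
Dec 12, 108 sold [FIFO — oldest first]: 108 @ $14 = $1,512
Total COGS = $5,038 + $990 + $1,778 + $1,512 = $9,318
Ending inventory: 36 @ $14 = $504

COGS = $9,318; ending inventory = $504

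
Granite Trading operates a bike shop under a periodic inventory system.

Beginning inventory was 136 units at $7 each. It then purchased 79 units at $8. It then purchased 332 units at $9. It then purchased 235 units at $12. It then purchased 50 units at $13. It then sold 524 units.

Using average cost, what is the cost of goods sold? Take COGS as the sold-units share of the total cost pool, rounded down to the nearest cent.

COGS = $5,064.91

Sale 1, sell 524: 524/832 × $8,042.00 → $5,064.91
Ending inventory (cost pool remaining) = $2,977.09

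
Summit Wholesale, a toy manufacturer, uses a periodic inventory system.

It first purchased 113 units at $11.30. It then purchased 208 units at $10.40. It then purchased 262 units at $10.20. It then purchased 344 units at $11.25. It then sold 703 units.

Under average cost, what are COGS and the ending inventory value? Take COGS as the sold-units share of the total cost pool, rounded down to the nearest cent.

COGS = $7,570.33; ending inventory = $2,412.17

Sale 1, sell 703: 703/927 × $9,982.50 → $7,570.33
Ending inventory (cost pool remaining) = $2,412.17
Check: goods available $9,982.50 = COGS $7,570.33 + ending $2,412.17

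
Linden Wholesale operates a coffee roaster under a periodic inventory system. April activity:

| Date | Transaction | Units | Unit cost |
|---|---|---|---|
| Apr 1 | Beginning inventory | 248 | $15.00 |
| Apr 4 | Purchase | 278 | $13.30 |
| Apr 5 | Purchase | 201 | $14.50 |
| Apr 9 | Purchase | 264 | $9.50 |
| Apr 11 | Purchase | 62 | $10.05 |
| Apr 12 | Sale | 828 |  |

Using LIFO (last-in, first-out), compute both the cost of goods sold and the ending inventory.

Apr 12, 828 sold [LIFO — newest first]: 62 @ $10.05 + 264 @ $9.50 + 201 @ $14.50 + 278 @ $13.30 + 23 @ $15.00 = $10,088.00
Ending inventory: 225 @ $15.00 = $3,375.00

COGS = $10,088.00; ending inventory = $3,375.00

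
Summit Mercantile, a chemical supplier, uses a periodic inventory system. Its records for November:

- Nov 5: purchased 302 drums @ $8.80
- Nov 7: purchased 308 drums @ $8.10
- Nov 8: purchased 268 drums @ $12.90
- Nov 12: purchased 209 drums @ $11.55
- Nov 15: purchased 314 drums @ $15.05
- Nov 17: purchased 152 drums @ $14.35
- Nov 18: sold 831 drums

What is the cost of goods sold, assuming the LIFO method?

Nov 18, 831 sold [LIFO — newest first]: 152 @ $14.35 + 314 @ $15.05 + 209 @ $11.55 + 156 @ $12.90 = $11,333.25
Ending inventory: 302 @ $8.80 + 308 @ $8.10 + 112 @ $12.90 = $6,597.20
Check: goods available $17,930.45 = COGS $11,333.25 + ending $6,597.20

COGS = $11,333.25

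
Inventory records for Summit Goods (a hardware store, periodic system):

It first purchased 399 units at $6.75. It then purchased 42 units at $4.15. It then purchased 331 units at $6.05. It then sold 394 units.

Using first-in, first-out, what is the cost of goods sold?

COGS = $2,659.50

Sale 1 (394) [FIFO — oldest first]: 394 @ $6.75 = $2,659.50
Ending inventory: 5 @ $6.75 + 42 @ $4.15 + 331 @ $6.05 = $2,210.60
Check: goods available $4,870.10 = COGS $2,659.50 + ending $2,210.60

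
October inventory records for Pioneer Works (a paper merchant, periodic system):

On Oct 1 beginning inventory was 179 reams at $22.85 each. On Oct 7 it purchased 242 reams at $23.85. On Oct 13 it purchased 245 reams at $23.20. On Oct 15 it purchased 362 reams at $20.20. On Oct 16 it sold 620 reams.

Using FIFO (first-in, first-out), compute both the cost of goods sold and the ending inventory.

COGS = $14,478.65; ending inventory = $8,379.60

Oct 16, 620 sold [FIFO — oldest first]: 179 @ $22.85 + 242 @ $23.85 + 199 @ $23.20 = $14,478.65
Ending inventory: 46 @ $23.20 + 362 @ $20.20 = $8,379.60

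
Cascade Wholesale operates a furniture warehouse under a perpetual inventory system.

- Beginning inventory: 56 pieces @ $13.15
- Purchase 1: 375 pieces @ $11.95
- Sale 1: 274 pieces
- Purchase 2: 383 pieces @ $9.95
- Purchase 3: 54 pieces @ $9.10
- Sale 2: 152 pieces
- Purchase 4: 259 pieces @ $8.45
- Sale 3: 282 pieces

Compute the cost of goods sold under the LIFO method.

Sale 1 (274) [LIFO — newest first]: 274 @ $11.95 = $3,274.30
Sale 2 (152) [LIFO — newest first]: 54 @ $9.10 + 98 @ $9.95 = $1,466.50
Sale 3 (282) [LIFO — newest first]: 259 @ $8.45 + 23 @ $9.95 = $2,417.40
Total COGS = $3,274.30 + $1,466.50 + $2,417.40 = $7,158.20
Ending inventory: 56 @ $13.15 + 101 @ $11.95 + 262 @ $9.95 = $4,550.25
Check: goods available $11,708.45 = COGS $7,158.20 + ending $4,550.25

COGS = $7,158.20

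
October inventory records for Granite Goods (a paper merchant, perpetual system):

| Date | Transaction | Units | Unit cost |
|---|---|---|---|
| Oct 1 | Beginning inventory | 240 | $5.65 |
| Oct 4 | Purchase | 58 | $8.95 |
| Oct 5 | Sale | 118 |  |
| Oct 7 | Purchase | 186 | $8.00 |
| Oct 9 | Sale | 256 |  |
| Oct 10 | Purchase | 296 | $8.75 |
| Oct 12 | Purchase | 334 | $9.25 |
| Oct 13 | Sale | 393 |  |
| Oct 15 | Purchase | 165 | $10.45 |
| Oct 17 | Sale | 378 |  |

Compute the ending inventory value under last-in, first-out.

Ending inventory = $831.50

Oct 5, 118 sold [LIFO — newest first]: 58 @ $8.95 + 60 @ $5.65 = $858.10
Oct 9, 256 sold [LIFO — newest first]: 186 @ $8.00 + 70 @ $5.65 = $1,883.50
Oct 13, 393 sold [LIFO — newest first]: 334 @ $9.25 + 59 @ $8.75 = $3,605.75
Oct 17, 378 sold [LIFO — newest first]: 165 @ $10.45 + 213 @ $8.75 = $3,588.00
Total COGS = $858.10 + $1,883.50 + $3,605.75 + $3,588.00 = $9,935.35
Ending inventory: 110 @ $5.65 + 24 @ $8.75 = $831.50
Check: goods available $10,766.85 = COGS $9,935.35 + ending $831.50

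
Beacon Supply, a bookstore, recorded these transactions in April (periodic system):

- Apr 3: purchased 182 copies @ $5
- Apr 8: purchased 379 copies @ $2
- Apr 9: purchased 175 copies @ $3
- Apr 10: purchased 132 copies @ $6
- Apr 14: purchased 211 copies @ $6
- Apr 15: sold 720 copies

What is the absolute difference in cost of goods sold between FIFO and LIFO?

$842

FIFO COGS: 182 @ $5 + 379 @ $2 + 159 @ $3 = $2,145
LIFO COGS: 211 @ $6 + 132 @ $6 + 175 @ $3 + 202 @ $2 = $2,987
Difference = |$2,145 − $2,987| = $842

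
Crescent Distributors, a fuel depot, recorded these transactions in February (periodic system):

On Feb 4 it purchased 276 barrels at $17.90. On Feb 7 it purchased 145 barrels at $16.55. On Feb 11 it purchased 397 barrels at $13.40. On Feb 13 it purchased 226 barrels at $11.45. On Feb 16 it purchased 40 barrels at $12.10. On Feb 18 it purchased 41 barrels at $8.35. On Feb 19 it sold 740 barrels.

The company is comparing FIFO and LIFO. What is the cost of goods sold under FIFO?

COGS = $11,614.75

FIFO COGS: 276 @ $17.90 + 145 @ $16.55 + 319 @ $13.40 = $11,614.75
LIFO COGS: 41 @ $8.35 + 40 @ $12.10 + 226 @ $11.45 + 397 @ $13.40 + 36 @ $16.55 = $9,329.65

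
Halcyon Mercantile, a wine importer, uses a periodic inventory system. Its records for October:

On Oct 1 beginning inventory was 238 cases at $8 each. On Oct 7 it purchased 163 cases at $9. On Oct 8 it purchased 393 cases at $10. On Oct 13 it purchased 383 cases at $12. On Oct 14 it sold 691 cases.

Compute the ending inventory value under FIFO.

Ending inventory = $5,626

Oct 14, 691 sold [FIFO — oldest first]: 238 @ $8 + 163 @ $9 + 290 @ $10 = $6,271
Ending inventory: 103 @ $10 + 383 @ $12 = $5,626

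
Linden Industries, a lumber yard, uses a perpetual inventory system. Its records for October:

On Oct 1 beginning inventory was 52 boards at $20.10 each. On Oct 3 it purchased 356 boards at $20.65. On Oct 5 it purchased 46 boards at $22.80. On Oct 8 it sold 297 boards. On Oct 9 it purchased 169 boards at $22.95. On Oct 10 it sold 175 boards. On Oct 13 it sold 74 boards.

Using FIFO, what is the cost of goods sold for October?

Oct 8, 297 sold [FIFO — oldest first]: 52 @ $20.10 + 245 @ $20.65 = $6,104.45
Oct 10, 175 sold [FIFO — oldest first]: 111 @ $20.65 + 46 @ $22.80 + 18 @ $22.95 = $3,754.05
Oct 13, 74 sold [FIFO — oldest first]: 74 @ $22.95 = $1,698.30
Total COGS = $6,104.45 + $3,754.05 + $1,698.30 = $11,556.80
Ending inventory: 77 @ $22.95 = $1,767.15
Check: goods available $13,323.95 = COGS $11,556.80 + ending $1,767.15

COGS = $11,556.80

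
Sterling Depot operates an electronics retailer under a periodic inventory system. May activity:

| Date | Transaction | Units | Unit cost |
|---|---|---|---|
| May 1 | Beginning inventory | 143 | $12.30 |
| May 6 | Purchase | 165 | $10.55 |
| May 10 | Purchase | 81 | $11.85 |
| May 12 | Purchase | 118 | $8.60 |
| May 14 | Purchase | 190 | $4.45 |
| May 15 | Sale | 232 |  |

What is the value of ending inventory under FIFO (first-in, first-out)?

May 15, 232 sold [FIFO — oldest first]: 143 @ $12.30 + 89 @ $10.55 = $2,697.85
Ending inventory: 76 @ $10.55 + 81 @ $11.85 + 118 @ $8.60 + 190 @ $4.45 = $3,621.95
Check: goods available $6,319.80 = COGS $2,697.85 + ending $3,621.95

Ending inventory = $3,621.95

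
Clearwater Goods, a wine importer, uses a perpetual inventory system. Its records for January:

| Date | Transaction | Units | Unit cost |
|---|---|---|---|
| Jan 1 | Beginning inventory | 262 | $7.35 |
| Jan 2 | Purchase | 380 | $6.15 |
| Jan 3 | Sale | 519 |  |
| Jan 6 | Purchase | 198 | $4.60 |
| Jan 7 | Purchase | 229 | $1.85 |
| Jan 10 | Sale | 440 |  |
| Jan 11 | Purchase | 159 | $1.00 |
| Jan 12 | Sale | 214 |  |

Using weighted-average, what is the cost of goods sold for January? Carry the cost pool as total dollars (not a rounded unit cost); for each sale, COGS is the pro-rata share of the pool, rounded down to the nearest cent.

After Jan 1: 262 on hand, pool $1,925.70 (≈ $7.3500 each)
After Jan 2: 642 on hand, pool $4,262.70 (≈ $6.6397 each)
Jan 3, sell 519: 519/642 × $4,262.70 → $3,446.01
After Jan 6: 321 on hand, pool $1,727.49 (≈ $5.3816 each)
After Jan 7: 550 on hand, pool $2,151.14 (≈ $3.9112 each)
Jan 10, sell 440: 440/550 × $2,151.14 → $1,720.91
After Jan 11: 269 on hand, pool $589.23 (≈ $2.1904 each)
Jan 12, sell 214: 214/269 × $589.23 → $468.75
Total COGS = $3,446.01 + $1,720.91 + $468.75 = $5,635.67
Ending inventory (cost pool remaining) = $120.48
Check: goods available $5,756.15 = COGS $5,635.67 + ending $120.48

COGS = $5,635.67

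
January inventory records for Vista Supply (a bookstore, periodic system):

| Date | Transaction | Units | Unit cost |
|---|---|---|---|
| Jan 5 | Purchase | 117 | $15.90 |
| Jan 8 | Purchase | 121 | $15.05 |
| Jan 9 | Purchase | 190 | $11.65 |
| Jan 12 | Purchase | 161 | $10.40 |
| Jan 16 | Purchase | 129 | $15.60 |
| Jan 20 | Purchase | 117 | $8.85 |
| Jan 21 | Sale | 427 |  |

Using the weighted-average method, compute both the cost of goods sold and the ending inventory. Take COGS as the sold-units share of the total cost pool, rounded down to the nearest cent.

COGS = $5,429.34; ending inventory = $5,187.76

Jan 21, sell 427: 427/835 × $10,617.10 → $5,429.34
Ending inventory (cost pool remaining) = $5,187.76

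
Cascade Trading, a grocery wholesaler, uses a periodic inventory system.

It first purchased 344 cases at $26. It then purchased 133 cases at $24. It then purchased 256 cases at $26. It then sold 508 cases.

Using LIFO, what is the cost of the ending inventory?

Ending inventory = $5,850

Sale 1 (508) [LIFO — newest first]: 256 @ $26 + 133 @ $24 + 119 @ $26 = $12,942
Ending inventory: 225 @ $26 = $5,850
Check: goods available $18,792 = COGS $12,942 + ending $5,850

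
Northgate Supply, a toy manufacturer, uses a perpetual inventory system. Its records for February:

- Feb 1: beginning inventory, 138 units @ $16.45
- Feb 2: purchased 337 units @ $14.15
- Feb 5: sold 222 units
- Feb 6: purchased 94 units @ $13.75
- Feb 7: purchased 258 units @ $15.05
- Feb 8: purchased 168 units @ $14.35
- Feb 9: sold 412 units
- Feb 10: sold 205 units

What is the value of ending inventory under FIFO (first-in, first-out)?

Feb 5, 222 sold [FIFO — oldest first]: 138 @ $16.45 + 84 @ $14.15 = $3,458.70
Feb 9, 412 sold [FIFO — oldest first]: 253 @ $14.15 + 94 @ $13.75 + 65 @ $15.05 = $5,850.70
Feb 10, 205 sold [FIFO — oldest first]: 193 @ $15.05 + 12 @ $14.35 = $3,076.85
Total COGS = $3,458.70 + $5,850.70 + $3,076.85 = $12,386.25
Ending inventory: 156 @ $14.35 = $2,238.60
Check: goods available $14,624.85 = COGS $12,386.25 + ending $2,238.60

Ending inventory = $2,238.60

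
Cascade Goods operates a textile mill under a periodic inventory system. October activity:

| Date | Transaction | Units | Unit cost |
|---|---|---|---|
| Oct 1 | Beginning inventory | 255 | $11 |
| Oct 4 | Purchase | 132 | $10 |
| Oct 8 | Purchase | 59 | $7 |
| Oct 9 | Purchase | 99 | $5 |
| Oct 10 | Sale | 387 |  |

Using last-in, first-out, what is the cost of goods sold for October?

Oct 10, 387 sold [LIFO — newest first]: 99 @ $5 + 59 @ $7 + 132 @ $10 + 97 @ $11 = $3,295
Ending inventory: 158 @ $11 = $1,738
Check: goods available $5,033 = COGS $3,295 + ending $1,738

COGS = $3,295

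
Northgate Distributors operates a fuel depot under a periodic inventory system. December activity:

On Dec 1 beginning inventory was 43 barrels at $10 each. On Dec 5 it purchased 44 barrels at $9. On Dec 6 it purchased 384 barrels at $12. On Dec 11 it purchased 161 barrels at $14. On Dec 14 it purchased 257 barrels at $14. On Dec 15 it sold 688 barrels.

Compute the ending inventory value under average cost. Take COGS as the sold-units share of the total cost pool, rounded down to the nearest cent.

Dec 15, sell 688: 688/889 × $11,286.00 → $8,734.27
Ending inventory (cost pool remaining) = $2,551.73
Check: goods available $11,286.00 = COGS $8,734.27 + ending $2,551.73

Ending inventory = $2,551.73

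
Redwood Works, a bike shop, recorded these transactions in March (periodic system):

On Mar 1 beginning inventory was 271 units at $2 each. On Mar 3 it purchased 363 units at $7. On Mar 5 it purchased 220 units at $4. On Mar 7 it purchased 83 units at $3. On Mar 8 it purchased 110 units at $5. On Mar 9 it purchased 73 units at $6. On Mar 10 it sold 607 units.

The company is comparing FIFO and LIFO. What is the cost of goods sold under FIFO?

FIFO COGS: 271 @ $2 + 336 @ $7 = $2,894
LIFO COGS: 73 @ $6 + 110 @ $5 + 83 @ $3 + 220 @ $4 + 121 @ $7 = $2,964

COGS = $2,894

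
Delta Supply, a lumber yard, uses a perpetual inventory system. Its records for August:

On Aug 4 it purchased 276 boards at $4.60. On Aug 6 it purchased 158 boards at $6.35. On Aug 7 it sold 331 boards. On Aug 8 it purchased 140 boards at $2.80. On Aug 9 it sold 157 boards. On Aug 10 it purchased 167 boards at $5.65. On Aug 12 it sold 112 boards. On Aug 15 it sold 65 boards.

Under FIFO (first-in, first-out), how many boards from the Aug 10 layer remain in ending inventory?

Aug 7, 331 sold [FIFO — oldest first]: 276 @ $4.60 + 55 @ $6.35 = $1,618.85
Aug 9, 157 sold [FIFO — oldest first]: 103 @ $6.35 + 54 @ $2.80 = $805.25
Aug 12, 112 sold [FIFO — oldest first]: 86 @ $2.80 + 26 @ $5.65 = $387.70
Aug 15, 65 sold [FIFO — oldest first]: 65 @ $5.65 = $367.25
Total COGS = $1,618.85 + $805.25 + $387.70 + $367.25 = $3,179.05
Ending inventory: 76 @ $5.65 = $429.40
Check: goods available $3,608.45 = COGS $3,179.05 + ending $429.40

76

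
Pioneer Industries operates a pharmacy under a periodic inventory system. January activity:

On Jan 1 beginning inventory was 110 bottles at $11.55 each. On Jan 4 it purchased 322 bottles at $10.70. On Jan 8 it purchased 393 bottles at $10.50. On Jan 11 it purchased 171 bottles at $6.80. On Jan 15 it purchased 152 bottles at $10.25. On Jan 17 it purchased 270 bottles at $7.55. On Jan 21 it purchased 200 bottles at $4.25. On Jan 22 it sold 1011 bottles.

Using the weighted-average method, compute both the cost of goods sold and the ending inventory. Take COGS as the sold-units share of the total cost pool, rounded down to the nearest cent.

COGS = $9,030.07; ending inventory = $5,421.63

Jan 22, sell 1011: 1011/1618 × $14,451.70 → $9,030.07
Ending inventory (cost pool remaining) = $5,421.63
Check: goods available $14,451.70 = COGS $9,030.07 + ending $5,421.63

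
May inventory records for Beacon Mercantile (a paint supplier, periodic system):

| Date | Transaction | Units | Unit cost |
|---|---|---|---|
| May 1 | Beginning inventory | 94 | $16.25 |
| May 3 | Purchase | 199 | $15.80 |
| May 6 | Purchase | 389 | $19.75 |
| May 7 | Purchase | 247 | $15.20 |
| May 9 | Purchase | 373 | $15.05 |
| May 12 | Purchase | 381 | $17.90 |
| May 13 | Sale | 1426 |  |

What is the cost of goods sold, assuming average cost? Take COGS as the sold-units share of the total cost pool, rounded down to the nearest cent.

COGS = $24,183.87

May 13, sell 1426: 1426/1683 × $28,542.40 → $24,183.87
Ending inventory (cost pool remaining) = $4,358.53
Check: goods available $28,542.40 = COGS $24,183.87 + ending $4,358.53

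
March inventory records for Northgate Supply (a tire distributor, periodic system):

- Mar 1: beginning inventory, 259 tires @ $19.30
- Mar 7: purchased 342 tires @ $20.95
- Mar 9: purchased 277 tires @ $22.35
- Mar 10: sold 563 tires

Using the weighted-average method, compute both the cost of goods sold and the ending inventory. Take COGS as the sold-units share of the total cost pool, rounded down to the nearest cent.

COGS = $11,769.48; ending inventory = $6,585.07

Mar 10, sell 563: 563/878 × $18,354.55 → $11,769.48
Ending inventory (cost pool remaining) = $6,585.07
Check: goods available $18,354.55 = COGS $11,769.48 + ending $6,585.07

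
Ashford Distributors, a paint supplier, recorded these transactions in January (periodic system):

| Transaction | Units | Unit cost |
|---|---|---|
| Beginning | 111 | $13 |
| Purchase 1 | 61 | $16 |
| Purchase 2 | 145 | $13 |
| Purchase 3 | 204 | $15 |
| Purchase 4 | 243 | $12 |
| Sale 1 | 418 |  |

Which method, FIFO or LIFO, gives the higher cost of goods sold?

FIFO

FIFO COGS: 111 @ $13 + 61 @ $16 + 145 @ $13 + 101 @ $15 = $5,819
LIFO COGS: 243 @ $12 + 175 @ $15 = $5,541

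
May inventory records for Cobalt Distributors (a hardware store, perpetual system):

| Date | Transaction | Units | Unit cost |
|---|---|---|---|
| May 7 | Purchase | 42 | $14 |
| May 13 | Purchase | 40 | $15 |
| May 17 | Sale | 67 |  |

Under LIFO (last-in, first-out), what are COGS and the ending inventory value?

May 17, 67 sold [LIFO — newest first]: 40 @ $15 + 27 @ $14 = $978
Ending inventory: 15 @ $14 = $210

COGS = $978; ending inventory = $210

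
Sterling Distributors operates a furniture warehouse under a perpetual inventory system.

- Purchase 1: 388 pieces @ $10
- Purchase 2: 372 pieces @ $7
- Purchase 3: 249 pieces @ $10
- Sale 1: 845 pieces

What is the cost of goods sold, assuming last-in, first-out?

COGS = $7,334

Sale 1 (845) [LIFO — newest first]: 249 @ $10 + 372 @ $7 + 224 @ $10 = $7,334
Ending inventory: 164 @ $10 = $1,640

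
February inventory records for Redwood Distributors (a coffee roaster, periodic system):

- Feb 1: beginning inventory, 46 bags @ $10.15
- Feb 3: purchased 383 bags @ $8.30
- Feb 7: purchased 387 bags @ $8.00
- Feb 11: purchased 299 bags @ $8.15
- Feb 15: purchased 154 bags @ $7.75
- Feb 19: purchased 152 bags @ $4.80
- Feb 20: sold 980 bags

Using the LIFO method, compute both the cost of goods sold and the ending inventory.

Feb 20, 980 sold [LIFO — newest first]: 152 @ $4.80 + 154 @ $7.75 + 299 @ $8.15 + 375 @ $8.00 = $7,359.95
Ending inventory: 46 @ $10.15 + 383 @ $8.30 + 12 @ $8.00 = $3,741.80
Check: goods available $11,101.75 = COGS $7,359.95 + ending $3,741.80

COGS = $7,359.95; ending inventory = $3,741.80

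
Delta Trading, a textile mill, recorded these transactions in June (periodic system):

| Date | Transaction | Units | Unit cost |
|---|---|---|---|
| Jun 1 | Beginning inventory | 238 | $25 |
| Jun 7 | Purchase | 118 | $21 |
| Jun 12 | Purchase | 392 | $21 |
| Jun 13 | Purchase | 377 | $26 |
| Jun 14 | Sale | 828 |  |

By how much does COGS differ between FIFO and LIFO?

FIFO COGS: 238 @ $25 + 118 @ $21 + 392 @ $21 + 80 @ $26 = $18,740
LIFO COGS: 377 @ $26 + 392 @ $21 + 59 @ $21 = $19,273
Difference = |$18,740 − $19,273| = $533

$533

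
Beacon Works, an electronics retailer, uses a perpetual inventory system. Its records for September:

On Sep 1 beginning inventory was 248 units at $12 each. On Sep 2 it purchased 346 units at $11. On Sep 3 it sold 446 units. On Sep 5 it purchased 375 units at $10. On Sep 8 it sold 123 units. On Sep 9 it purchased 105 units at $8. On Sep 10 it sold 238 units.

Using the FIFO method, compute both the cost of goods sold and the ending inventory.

COGS = $8,912; ending inventory = $2,460

Sep 3, 446 sold [FIFO — oldest first]: 248 @ $12 + 198 @ $11 = $5,154
Sep 8, 123 sold [FIFO — oldest first]: 123 @ $11 = $1,353
Sep 10, 238 sold [FIFO — oldest first]: 25 @ $11 + 213 @ $10 = $2,405
Total COGS = $5,154 + $1,353 + $2,405 = $8,912
Ending inventory: 162 @ $10 + 105 @ $8 = $2,460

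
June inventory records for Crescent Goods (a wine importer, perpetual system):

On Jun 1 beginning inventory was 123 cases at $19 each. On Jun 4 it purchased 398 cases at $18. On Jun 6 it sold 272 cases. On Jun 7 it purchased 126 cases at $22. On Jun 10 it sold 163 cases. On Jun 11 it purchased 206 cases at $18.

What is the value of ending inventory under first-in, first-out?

Ending inventory = $8,028

Jun 6, 272 sold [FIFO — oldest first]: 123 @ $19 + 149 @ $18 = $5,019
Jun 10, 163 sold [FIFO — oldest first]: 163 @ $18 = $2,934
Total COGS = $5,019 + $2,934 = $7,953
Ending inventory: 86 @ $18 + 126 @ $22 + 206 @ $18 = $8,028
Check: goods available $15,981 = COGS $7,953 + ending $8,028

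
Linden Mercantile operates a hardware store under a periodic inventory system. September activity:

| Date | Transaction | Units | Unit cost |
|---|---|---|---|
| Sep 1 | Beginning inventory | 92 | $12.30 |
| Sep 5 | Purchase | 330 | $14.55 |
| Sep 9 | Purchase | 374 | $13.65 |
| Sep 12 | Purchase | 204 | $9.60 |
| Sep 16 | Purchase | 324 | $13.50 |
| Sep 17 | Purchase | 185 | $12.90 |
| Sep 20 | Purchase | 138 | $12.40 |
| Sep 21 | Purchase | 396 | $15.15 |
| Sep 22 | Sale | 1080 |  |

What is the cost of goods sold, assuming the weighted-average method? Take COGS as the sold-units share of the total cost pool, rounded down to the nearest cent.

COGS = $14,520.37

Sep 22, sell 1080: 1080/2043 × $27,467.70 → $14,520.37
Ending inventory (cost pool remaining) = $12,947.33
Check: goods available $27,467.70 = COGS $14,520.37 + ending $12,947.33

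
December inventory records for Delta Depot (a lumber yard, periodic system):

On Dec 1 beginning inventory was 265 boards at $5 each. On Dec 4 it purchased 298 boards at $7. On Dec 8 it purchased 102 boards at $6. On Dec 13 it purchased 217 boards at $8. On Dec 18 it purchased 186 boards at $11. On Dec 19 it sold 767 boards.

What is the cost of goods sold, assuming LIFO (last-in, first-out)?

COGS = $6,228

Dec 19, 767 sold [LIFO — newest first]: 186 @ $11 + 217 @ $8 + 102 @ $6 + 262 @ $7 = $6,228
Ending inventory: 265 @ $5 + 36 @ $7 = $1,577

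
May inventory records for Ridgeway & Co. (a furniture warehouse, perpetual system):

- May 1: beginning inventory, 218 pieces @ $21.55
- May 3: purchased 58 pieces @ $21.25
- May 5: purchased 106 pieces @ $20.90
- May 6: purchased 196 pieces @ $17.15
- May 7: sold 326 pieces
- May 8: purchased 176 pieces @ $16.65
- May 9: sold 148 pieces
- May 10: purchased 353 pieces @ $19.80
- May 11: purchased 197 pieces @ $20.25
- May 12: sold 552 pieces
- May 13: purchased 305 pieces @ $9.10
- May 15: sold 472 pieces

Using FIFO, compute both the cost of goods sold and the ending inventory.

May 7, 326 sold [FIFO — oldest first]: 218 @ $21.55 + 58 @ $21.25 + 50 @ $20.90 = $6,975.40
May 9, 148 sold [FIFO — oldest first]: 56 @ $20.90 + 92 @ $17.15 = $2,748.20
May 12, 552 sold [FIFO — oldest first]: 104 @ $17.15 + 176 @ $16.65 + 272 @ $19.80 = $10,099.60
May 15, 472 sold [FIFO — oldest first]: 81 @ $19.80 + 197 @ $20.25 + 194 @ $9.10 = $7,358.45
Total COGS = $6,975.40 + $2,748.20 + $10,099.60 + $7,358.45 = $27,181.65
Ending inventory: 111 @ $9.10 = $1,010.10
Check: goods available $28,191.75 = COGS $27,181.65 + ending $1,010.10

COGS = $27,181.65; ending inventory = $1,010.10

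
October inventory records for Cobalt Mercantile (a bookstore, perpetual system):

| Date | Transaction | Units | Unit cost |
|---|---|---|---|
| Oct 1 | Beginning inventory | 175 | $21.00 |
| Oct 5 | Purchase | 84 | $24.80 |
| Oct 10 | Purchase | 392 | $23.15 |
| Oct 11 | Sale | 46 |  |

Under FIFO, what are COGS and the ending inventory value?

Oct 11, 46 sold [FIFO — oldest first]: 46 @ $21.00 = $966.00
Ending inventory: 129 @ $21.00 + 84 @ $24.80 + 392 @ $23.15 = $13,867.00

COGS = $966.00; ending inventory = $13,867.00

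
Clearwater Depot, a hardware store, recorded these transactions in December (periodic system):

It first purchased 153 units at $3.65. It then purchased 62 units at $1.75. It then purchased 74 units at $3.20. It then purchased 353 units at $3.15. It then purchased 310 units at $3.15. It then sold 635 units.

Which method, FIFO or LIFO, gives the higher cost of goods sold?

LIFO

FIFO COGS: 153 @ $3.65 + 62 @ $1.75 + 74 @ $3.20 + 346 @ $3.15 = $1,993.65
LIFO COGS: 310 @ $3.15 + 325 @ $3.15 = $2,000.25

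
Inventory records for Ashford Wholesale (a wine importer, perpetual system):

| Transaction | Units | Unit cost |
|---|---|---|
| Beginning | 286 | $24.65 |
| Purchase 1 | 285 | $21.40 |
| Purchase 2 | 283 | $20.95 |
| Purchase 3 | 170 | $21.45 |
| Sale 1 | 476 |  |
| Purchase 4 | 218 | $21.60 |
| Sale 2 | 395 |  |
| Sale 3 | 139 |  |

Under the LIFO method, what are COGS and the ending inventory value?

COGS = $21,714.25; ending inventory = $5,718.80

Sale 1 (476) [LIFO — newest first]: 170 @ $21.45 + 283 @ $20.95 + 23 @ $21.40 = $10,067.55
Sale 2 (395) [LIFO — newest first]: 218 @ $21.60 + 177 @ $21.40 = $8,496.60
Sale 3 (139) [LIFO — newest first]: 85 @ $21.40 + 54 @ $24.65 = $3,150.10
Total COGS = $10,067.55 + $8,496.60 + $3,150.10 = $21,714.25
Ending inventory: 232 @ $24.65 = $5,718.80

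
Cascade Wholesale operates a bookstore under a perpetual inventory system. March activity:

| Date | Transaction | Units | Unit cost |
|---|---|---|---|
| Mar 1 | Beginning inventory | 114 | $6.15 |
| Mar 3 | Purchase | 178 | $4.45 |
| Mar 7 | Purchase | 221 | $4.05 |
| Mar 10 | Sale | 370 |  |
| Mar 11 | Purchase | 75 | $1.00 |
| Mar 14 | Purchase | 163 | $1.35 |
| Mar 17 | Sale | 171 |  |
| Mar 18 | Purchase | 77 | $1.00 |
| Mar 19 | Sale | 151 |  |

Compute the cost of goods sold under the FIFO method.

Mar 10, 370 sold [FIFO — oldest first]: 114 @ $6.15 + 178 @ $4.45 + 78 @ $4.05 = $1,809.10
Mar 17, 171 sold [FIFO — oldest first]: 143 @ $4.05 + 28 @ $1.00 = $607.15
Mar 19, 151 sold [FIFO — oldest first]: 47 @ $1.00 + 104 @ $1.35 = $187.40
Total COGS = $1,809.10 + $607.15 + $187.40 = $2,603.65
Ending inventory: 59 @ $1.35 + 77 @ $1.00 = $156.65

COGS = $2,603.65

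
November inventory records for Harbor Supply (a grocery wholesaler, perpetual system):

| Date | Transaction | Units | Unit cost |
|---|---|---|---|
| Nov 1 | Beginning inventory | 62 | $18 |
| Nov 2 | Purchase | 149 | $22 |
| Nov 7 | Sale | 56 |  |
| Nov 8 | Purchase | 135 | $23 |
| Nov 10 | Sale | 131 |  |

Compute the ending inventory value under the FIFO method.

Ending inventory = $3,633

Nov 7, 56 sold [FIFO — oldest first]: 56 @ $18 = $1,008
Nov 10, 131 sold [FIFO — oldest first]: 6 @ $18 + 125 @ $22 = $2,858
Total COGS = $1,008 + $2,858 = $3,866
Ending inventory: 24 @ $22 + 135 @ $23 = $3,633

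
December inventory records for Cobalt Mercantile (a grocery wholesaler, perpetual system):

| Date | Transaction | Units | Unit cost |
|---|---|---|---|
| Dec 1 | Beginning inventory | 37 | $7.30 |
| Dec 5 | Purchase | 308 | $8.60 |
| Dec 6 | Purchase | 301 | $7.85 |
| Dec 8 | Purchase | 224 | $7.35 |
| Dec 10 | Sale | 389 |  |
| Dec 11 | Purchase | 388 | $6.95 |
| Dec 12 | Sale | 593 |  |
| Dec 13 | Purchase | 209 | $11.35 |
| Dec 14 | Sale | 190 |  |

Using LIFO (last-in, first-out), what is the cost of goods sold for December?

Dec 10, 389 sold [LIFO — newest first]: 224 @ $7.35 + 165 @ $7.85 = $2,941.65
Dec 12, 593 sold [LIFO — newest first]: 388 @ $6.95 + 136 @ $7.85 + 69 @ $8.60 = $4,357.60
Dec 14, 190 sold [LIFO — newest first]: 190 @ $11.35 = $2,156.50
Total COGS = $2,941.65 + $4,357.60 + $2,156.50 = $9,455.75
Ending inventory: 37 @ $7.30 + 239 @ $8.60 + 19 @ $11.35 = $2,541.15
Check: goods available $11,996.90 = COGS $9,455.75 + ending $2,541.15

COGS = $9,455.75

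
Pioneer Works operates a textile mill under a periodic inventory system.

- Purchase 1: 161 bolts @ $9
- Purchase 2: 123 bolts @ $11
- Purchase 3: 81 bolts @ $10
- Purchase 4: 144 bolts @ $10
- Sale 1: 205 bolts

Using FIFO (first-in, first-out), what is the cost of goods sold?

Sale 1 (205) [FIFO — oldest first]: 161 @ $9 + 44 @ $11 = $1,933
Ending inventory: 79 @ $11 + 81 @ $10 + 144 @ $10 = $3,119

COGS = $1,933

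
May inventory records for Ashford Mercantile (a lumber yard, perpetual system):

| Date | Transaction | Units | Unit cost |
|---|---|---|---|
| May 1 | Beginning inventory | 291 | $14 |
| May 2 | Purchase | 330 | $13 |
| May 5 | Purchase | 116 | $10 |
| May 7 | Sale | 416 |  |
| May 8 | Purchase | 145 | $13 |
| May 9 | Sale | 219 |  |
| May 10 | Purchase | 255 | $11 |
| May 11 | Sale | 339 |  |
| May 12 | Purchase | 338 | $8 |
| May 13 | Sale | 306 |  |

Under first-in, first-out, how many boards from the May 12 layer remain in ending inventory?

May 7, 416 sold [FIFO — oldest first]: 291 @ $14 + 125 @ $13 = $5,699
May 9, 219 sold [FIFO — oldest first]: 205 @ $13 + 14 @ $10 = $2,805
May 11, 339 sold [FIFO — oldest first]: 102 @ $10 + 145 @ $13 + 92 @ $11 = $3,917
May 13, 306 sold [FIFO — oldest first]: 163 @ $11 + 143 @ $8 = $2,937
Total COGS = $5,699 + $2,805 + $3,917 + $2,937 = $15,358
Ending inventory: 195 @ $8 = $1,560
Check: goods available $16,918 = COGS $15,358 + ending $1,560

195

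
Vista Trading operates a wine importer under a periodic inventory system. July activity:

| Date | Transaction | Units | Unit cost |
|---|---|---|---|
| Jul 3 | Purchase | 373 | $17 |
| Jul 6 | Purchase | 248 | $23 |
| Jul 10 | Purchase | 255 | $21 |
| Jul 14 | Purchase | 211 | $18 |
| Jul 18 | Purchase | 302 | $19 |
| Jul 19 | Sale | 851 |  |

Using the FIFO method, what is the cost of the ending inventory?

Jul 19, 851 sold [FIFO — oldest first]: 373 @ $17 + 248 @ $23 + 230 @ $21 = $16,875
Ending inventory: 25 @ $21 + 211 @ $18 + 302 @ $19 = $10,061
Check: goods available $26,936 = COGS $16,875 + ending $10,061

Ending inventory = $10,061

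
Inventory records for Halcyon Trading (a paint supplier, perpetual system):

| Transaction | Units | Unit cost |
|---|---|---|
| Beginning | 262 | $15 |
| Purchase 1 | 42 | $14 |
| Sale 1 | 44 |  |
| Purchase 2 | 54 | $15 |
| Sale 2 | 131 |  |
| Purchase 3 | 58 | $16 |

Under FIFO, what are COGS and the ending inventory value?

Sale 1 (44) [FIFO — oldest first]: 44 @ $15 = $660
Sale 2 (131) [FIFO — oldest first]: 131 @ $15 = $1,965
Total COGS = $660 + $1,965 = $2,625
Ending inventory: 87 @ $15 + 42 @ $14 + 54 @ $15 + 58 @ $16 = $3,631

COGS = $2,625; ending inventory = $3,631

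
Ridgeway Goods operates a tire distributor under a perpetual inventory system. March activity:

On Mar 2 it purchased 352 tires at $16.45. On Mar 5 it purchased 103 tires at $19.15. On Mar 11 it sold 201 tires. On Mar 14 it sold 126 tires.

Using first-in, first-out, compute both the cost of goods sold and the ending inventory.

COGS = $5,379.15; ending inventory = $2,383.70

Mar 11, 201 sold [FIFO — oldest first]: 201 @ $16.45 = $3,306.45
Mar 14, 126 sold [FIFO — oldest first]: 126 @ $16.45 = $2,072.70
Total COGS = $3,306.45 + $2,072.70 = $5,379.15
Ending inventory: 25 @ $16.45 + 103 @ $19.15 = $2,383.70
Check: goods available $7,762.85 = COGS $5,379.15 + ending $2,383.70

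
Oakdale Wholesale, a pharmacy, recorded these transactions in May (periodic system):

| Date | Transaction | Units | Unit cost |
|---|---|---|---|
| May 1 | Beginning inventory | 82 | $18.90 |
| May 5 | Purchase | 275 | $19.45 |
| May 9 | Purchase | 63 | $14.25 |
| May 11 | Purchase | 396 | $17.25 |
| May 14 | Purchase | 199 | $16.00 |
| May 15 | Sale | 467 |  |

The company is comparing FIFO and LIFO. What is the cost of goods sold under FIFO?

FIFO COGS: 82 @ $18.90 + 275 @ $19.45 + 63 @ $14.25 + 47 @ $17.25 = $8,607.05
LIFO COGS: 199 @ $16.00 + 268 @ $17.25 = $7,807.00

COGS = $8,607.05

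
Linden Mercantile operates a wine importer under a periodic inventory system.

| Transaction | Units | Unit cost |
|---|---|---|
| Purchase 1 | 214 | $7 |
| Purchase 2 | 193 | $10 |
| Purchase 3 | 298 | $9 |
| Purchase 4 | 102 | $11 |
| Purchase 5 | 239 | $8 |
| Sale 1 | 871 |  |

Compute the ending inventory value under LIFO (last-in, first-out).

Ending inventory = $1,225

Sale 1 (871) [LIFO — newest first]: 239 @ $8 + 102 @ $11 + 298 @ $9 + 193 @ $10 + 39 @ $7 = $7,919
Ending inventory: 175 @ $7 = $1,225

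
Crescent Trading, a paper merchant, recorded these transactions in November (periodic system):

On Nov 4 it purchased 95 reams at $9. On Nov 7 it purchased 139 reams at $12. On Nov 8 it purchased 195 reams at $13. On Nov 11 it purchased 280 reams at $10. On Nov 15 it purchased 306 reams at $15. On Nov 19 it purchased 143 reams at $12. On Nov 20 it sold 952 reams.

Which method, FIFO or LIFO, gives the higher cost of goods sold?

LIFO

FIFO COGS: 95 @ $9 + 139 @ $12 + 195 @ $13 + 280 @ $10 + 243 @ $15 = $11,503
LIFO COGS: 143 @ $12 + 306 @ $15 + 280 @ $10 + 195 @ $13 + 28 @ $12 = $11,977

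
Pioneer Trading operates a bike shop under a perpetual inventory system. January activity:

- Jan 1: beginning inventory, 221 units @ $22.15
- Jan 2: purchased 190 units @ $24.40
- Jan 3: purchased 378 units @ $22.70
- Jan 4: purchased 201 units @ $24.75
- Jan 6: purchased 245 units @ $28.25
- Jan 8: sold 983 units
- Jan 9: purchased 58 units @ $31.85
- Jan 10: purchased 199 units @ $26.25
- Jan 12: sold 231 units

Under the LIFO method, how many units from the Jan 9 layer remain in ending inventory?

26

Jan 8, 983 sold [LIFO — newest first]: 245 @ $28.25 + 201 @ $24.75 + 378 @ $22.70 + 159 @ $24.40 = $24,356.20
Jan 12, 231 sold [LIFO — newest first]: 199 @ $26.25 + 32 @ $31.85 = $6,242.95
Total COGS = $24,356.20 + $6,242.95 = $30,599.15
Ending inventory: 221 @ $22.15 + 31 @ $24.40 + 26 @ $31.85 = $6,479.65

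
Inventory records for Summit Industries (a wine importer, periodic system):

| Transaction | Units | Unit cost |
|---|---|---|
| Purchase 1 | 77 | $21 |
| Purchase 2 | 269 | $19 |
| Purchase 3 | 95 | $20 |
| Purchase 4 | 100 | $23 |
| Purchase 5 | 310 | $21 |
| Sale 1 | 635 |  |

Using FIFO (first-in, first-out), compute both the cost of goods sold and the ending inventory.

COGS = $12,902; ending inventory = $4,536

Sale 1 (635) [FIFO — oldest first]: 77 @ $21 + 269 @ $19 + 95 @ $20 + 100 @ $23 + 94 @ $21 = $12,902
Ending inventory: 216 @ $21 = $4,536
Check: goods available $17,438 = COGS $12,902 + ending $4,536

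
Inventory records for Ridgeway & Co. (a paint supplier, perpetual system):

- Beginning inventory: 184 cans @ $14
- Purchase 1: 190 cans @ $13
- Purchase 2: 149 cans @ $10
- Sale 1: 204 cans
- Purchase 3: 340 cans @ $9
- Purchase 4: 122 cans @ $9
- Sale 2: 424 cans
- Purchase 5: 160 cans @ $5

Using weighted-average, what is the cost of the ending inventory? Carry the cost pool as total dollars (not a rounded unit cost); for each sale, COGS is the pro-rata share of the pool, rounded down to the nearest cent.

Ending inventory = $4,522.95

After Beginning: 184 on hand, pool $2,576.00 (≈ $14.0000 each)
After Purchase 1: 374 on hand, pool $5,046.00 (≈ $13.4920 each)
After Purchase 2: 523 on hand, pool $6,536.00 (≈ $12.4971 each)
Sale 1, sell 204: 204/523 × $6,536.00 → $2,549.41
After Purchase 3: 659 on hand, pool $7,046.59 (≈ $10.6929 each)
After Purchase 4: 781 on hand, pool $8,144.59 (≈ $10.4284 each)
Sale 2, sell 424: 424/781 × $8,144.59 → $4,421.64
After Purchase 5: 517 on hand, pool $4,522.95 (≈ $8.7485 each)
Total COGS = $2,549.41 + $4,421.64 = $6,971.05
Ending inventory (cost pool remaining) = $4,522.95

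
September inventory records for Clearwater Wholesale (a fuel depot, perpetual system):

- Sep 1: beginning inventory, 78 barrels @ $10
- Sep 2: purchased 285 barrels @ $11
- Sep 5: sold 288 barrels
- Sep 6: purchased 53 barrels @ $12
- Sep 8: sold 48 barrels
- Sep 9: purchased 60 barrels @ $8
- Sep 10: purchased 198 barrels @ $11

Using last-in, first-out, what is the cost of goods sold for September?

Sep 5, 288 sold [LIFO — newest first]: 285 @ $11 + 3 @ $10 = $3,165
Sep 8, 48 sold [LIFO — newest first]: 48 @ $12 = $576
Total COGS = $3,165 + $576 = $3,741
Ending inventory: 75 @ $10 + 5 @ $12 + 60 @ $8 + 198 @ $11 = $3,468

COGS = $3,741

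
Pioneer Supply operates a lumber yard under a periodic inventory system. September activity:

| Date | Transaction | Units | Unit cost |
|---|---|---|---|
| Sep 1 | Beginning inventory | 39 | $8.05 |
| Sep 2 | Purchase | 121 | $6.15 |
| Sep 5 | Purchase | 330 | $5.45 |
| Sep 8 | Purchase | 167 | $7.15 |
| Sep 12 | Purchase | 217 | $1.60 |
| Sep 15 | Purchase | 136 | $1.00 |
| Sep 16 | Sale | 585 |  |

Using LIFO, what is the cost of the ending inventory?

Ending inventory = $2,502.35

Sep 16, 585 sold [LIFO — newest first]: 136 @ $1.00 + 217 @ $1.60 + 167 @ $7.15 + 65 @ $5.45 = $2,031.50
Ending inventory: 39 @ $8.05 + 121 @ $6.15 + 265 @ $5.45 = $2,502.35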